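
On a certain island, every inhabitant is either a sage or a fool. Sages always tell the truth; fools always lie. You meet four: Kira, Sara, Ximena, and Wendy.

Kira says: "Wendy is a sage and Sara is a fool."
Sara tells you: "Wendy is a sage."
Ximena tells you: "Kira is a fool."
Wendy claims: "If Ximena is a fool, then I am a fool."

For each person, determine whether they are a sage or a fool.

Kira: fool, Sara: sage, Ximena: sage, Wendy: sage

Consider Kira. Suppose Kira is a sage.
Then no assignment of the remaining roles makes every statement match its speaker's type — contradiction.
So Kira is a fool.
With that fixed, Ximena's statement is true, so Ximena is a sage.
With that fixed, Wendy's statement is true, so Wendy is a sage.
With that fixed, Sara's statement is true, so Sara is a sage.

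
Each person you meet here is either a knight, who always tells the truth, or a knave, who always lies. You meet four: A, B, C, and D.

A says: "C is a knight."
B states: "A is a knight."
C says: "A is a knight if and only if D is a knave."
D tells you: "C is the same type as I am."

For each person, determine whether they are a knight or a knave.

Consider A. Suppose A is a knave.
Then no assignment of the remaining roles makes every statement match its speaker's type — contradiction.
So A is a knight.
With that fixed, B's statement is true, so B is a knight.
Consider C. Suppose C is a knave.
Then A's statement comes out false, contradicting A being a knight.
So C is a knight.
Consider D. Suppose D is a knight.
Then C's statement comes out false, contradicting C being a knight.
So D is a knave.

A: knight, B: knight, C: knight, D: knave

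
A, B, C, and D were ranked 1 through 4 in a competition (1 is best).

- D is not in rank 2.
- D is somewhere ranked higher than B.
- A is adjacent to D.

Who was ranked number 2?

With clue 1, D is ruled out for rank 2.
With clues 1–3, B and C are ruled out for rank 2.
So rank 2 is A.

A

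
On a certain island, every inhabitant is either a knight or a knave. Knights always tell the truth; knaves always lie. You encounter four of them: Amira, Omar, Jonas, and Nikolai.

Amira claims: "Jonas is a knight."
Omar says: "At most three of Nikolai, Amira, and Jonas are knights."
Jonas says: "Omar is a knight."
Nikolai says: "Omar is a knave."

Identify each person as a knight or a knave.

Amira: knight, Omar: knight, Jonas: knight, Nikolai: knave

Regardless of anyone's role, Omar's statement is true, so Omar is a knight.
With that fixed, Jonas's statement is true, so Jonas is a knight.
With that fixed, Nikolai's statement is false, so Nikolai is a knave.
With that fixed, Amira's statement is true, so Amira is a knight.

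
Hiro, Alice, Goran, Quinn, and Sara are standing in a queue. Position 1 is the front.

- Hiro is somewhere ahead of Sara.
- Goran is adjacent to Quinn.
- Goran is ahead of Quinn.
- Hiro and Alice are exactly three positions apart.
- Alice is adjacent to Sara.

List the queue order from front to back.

Hiro, Goran, Quinn, Alice, Sara

From clue 1: Hiro is in {1,2,3,4}.
From clues 1–4: Goran → position 2, Quinn → position 3, Sara → position 5.
From clues 1–5: Hiro → position 1, Alice → position 4.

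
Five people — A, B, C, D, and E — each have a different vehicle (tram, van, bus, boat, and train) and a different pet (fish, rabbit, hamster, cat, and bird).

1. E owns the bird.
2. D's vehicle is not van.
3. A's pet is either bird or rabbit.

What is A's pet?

Clue 1 rules out bird for A's pet.
With clues 1–3, cat, fish, and hamster are impossible for A's pet.
That leaves rabbit.

rabbit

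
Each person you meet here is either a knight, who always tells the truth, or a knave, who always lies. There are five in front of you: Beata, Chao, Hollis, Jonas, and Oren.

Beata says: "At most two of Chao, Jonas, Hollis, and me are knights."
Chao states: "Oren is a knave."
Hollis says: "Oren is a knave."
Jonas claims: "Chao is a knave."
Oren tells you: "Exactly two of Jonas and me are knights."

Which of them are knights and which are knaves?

Beata: knight, Chao: knave, Hollis: knave, Jonas: knight, Oren: knight

Consider Beata. Suppose Beata is a knave.
Then no assignment of the remaining roles makes every statement match its speaker's type — contradiction.
So Beata is a knight.
Consider Chao. Suppose Chao is a knight.
Then no assignment of the remaining roles makes every statement match its speaker's type — contradiction.
So Chao is a knave.
With that fixed, Jonas's statement is true, so Jonas is a knight.
Consider Hollis. Suppose Hollis is a knight.
Then Beata's statement comes out false, contradicting Beata being a knight.
So Hollis is a knave.
Consider Oren. Suppose Oren is a knave.
Then Chao's statement comes out true, contradicting Chao being a knave.
So Oren is a knight.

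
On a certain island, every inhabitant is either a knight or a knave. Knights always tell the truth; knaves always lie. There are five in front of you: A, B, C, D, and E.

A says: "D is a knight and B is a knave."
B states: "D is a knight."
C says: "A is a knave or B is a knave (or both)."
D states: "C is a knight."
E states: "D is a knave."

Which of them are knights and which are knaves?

Consider A. Suppose A is a knight.
Then no assignment of the remaining roles makes every statement match its speaker's type — contradiction.
So A is a knave.
With that fixed, C's statement is true, so C is a knight.
With that fixed, D's statement is true, so D is a knight.
With that fixed, E's statement is false, so E is a knave.
With that fixed, B's statement is true, so B is a knight.

A: knave, B: knight, C: knight, D: knight, E: knave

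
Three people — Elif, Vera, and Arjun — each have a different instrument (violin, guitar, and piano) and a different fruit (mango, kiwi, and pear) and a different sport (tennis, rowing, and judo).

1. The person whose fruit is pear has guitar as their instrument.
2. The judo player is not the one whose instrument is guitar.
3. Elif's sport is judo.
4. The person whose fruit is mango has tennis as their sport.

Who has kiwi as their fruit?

Elif

With clues 1–4, Arjun and Vera are impossible for the one with fruit kiwi.
That leaves Elif.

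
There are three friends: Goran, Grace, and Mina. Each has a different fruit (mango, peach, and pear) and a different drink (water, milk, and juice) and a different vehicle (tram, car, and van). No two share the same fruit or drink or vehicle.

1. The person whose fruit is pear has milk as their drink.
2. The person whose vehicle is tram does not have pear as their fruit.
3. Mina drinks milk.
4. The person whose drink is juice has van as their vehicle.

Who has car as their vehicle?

With clues 1–4, Goran and Grace are impossible for the one with vehicle car.
That leaves Mina.

Mina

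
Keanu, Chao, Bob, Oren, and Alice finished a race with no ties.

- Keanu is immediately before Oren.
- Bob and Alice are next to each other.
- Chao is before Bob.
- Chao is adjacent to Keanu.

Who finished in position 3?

With clues 1–3, Keanu is ruled out for place 3.
With clues 1–4, Alice, Bob, and Chao are ruled out for place 3.
So place 3 is Oren.

Oren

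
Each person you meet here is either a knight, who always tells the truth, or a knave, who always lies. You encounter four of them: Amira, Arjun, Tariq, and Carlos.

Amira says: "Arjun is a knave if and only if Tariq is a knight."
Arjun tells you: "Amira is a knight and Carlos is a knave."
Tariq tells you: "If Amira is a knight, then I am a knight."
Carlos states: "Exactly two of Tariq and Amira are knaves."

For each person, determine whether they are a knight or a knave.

Consider Amira. Suppose Amira is a knave.
Then no assignment of the remaining roles makes every statement match its speaker's type — contradiction.
So Amira is a knight.
With that fixed, Carlos's statement is false, so Carlos is a knave.
With that fixed, Arjun's statement is true, so Arjun is a knight.
Consider Tariq. Suppose Tariq is a knight.
Then Amira's statement comes out false, contradicting Amira being a knight.
So Tariq is a knave.

Amira: knight, Arjun: knight, Tariq: knave, Carlos: knave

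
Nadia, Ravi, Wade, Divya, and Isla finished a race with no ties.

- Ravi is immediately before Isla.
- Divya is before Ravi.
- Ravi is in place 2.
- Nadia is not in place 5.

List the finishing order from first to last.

Divya, Ravi, Isla, Nadia, Wade

From clue 1: Ravi is in {1,2,3,4}.
From clues 1–2: Ravi is in {2,3,4}.
From clues 1–3: Divya → place 1, Ravi → place 2, Isla → place 3.
From clues 1–4: Nadia → place 4, Wade → place 5.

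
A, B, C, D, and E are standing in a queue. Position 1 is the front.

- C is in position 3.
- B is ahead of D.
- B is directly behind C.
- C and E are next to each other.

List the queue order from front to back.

A, E, C, B, D

From clue 1: C → position 3.
From clues 1–2: B is in {1,2,4}.
From clues 1–3: B → position 4, D → position 5.
From clues 1–4: A → position 1, E → position 2.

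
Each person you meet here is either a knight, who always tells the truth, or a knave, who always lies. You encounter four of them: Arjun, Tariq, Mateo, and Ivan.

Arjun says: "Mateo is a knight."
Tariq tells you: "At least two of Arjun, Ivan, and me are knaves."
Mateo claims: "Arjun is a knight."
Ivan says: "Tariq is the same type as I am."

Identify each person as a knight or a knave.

Consider Arjun. Suppose Arjun is a knight.
Then no assignment of the remaining roles makes every statement match its speaker's type — contradiction.
So Arjun is a knave.
With that fixed, Mateo's statement is false, so Mateo is a knave.
Consider Tariq. Suppose Tariq is a knave.
Then Tariq's own statement would have to be false, but it can't be — contradiction.
So Tariq is a knight.
Consider Ivan. Suppose Ivan is a knight.
Then Tariq's statement comes out false, contradicting Tariq being a knight.
So Ivan is a knave.

Arjun: knave, Tariq: knight, Mateo: knave, Ivan: knave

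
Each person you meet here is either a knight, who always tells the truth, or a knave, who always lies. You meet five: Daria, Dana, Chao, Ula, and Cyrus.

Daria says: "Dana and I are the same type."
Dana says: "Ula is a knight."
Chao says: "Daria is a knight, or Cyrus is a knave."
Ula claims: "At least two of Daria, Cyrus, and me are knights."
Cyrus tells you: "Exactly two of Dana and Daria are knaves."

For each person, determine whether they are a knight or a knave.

Daria: knight, Dana: knight, Chao: knight, Ula: knight, Cyrus: knave

Consider Daria. Suppose Daria is a knave.
Then no assignment of the remaining roles makes every statement match its speaker's type — contradiction.
So Daria is a knight.
With that fixed, Chao's statement is true, so Chao is a knight.
With that fixed, Cyrus's statement is false, so Cyrus is a knave.
Consider Dana. Suppose Dana is a knave.
Then Daria's statement comes out false, contradicting Daria being a knight.
So Dana is a knight.
Consider Ula. Suppose Ula is a knave.
Then Dana's statement comes out false, contradicting Dana being a knight.
So Ula is a knight.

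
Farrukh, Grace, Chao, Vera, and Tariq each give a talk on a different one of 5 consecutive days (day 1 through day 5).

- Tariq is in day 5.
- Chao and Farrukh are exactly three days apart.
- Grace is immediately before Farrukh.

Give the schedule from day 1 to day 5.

Chao, Vera, Grace, Farrukh, Tariq

From clue 1: Tariq → day 5.
From clues 1–2: Farrukh is in {1,4}.
From clues 1–3: Chao → day 1, Vera → day 2, Grace → day 3, Farrukh → day 4.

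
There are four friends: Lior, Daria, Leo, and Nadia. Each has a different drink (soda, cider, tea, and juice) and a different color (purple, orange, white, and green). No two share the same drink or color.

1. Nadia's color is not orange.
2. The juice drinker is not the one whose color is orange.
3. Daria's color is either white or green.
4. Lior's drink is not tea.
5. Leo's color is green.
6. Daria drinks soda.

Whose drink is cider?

Lior

With clues 1–6, Daria, Leo, and Nadia are impossible for the one with drink cider.
That leaves Lior.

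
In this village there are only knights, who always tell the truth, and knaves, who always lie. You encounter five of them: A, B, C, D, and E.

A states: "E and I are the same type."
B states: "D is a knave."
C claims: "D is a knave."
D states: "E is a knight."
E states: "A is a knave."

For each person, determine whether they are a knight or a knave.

A: knave, B: knave, C: knave, D: knight, E: knight

Consider A. Suppose A is a knight.
Then no assignment of the remaining roles makes every statement match its speaker's type — contradiction.
So A is a knave.
With that fixed, E's statement is true, so E is a knight.
With that fixed, D's statement is true, so D is a knight.
With that fixed, B's statement is false, so B is a knave.
With that fixed, C's statement is false, so C is a knave.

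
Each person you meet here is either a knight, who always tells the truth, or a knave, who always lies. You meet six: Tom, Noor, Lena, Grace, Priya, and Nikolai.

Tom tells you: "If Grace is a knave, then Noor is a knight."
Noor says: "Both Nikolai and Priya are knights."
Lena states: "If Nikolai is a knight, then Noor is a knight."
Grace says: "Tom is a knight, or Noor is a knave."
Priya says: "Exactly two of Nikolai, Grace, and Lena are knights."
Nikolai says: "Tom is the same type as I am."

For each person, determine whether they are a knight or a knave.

Consider Tom. Suppose Tom is a knave.
Then whichever role Nikolai has, Nikolai's statement has the wrong truth value — contradiction.
So Tom is a knight.
With that fixed, Grace's statement is true, so Grace is a knight.
Consider Noor. Suppose Noor is a knight.
Then no assignment of the remaining roles makes every statement match its speaker's type — contradiction.
So Noor is a knave.
Consider Lena. Suppose Lena is a knave.
Then no assignment of the remaining roles makes every statement match its speaker's type — contradiction.
So Lena is a knight.
Consider Priya. Suppose Priya is a knave.
Then no assignment of the remaining roles makes every statement match its speaker's type — contradiction.
So Priya is a knight.
Consider Nikolai. Suppose Nikolai is a knight.
Then Noor's statement comes out true, contradicting Noor being a knave.
So Nikolai is a knave.

Tom: knight, Noor: knave, Lena: knight, Grace: knight, Priya: knight, Nikolai: knave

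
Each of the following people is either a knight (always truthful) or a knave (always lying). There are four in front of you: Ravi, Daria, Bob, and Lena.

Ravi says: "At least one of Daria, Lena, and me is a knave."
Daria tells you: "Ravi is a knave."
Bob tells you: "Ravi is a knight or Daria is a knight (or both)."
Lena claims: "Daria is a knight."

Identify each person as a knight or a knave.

Ravi: knight, Daria: knave, Bob: knight, Lena: knave

Consider Ravi. Suppose Ravi is a knave.
Then Ravi's own statement would have to be false, but it can't be — contradiction.
So Ravi is a knight.
With that fixed, Daria's statement is false, so Daria is a knave.
With that fixed, Bob's statement is true, so Bob is a knight.
With that fixed, Lena's statement is false, so Lena is a knave.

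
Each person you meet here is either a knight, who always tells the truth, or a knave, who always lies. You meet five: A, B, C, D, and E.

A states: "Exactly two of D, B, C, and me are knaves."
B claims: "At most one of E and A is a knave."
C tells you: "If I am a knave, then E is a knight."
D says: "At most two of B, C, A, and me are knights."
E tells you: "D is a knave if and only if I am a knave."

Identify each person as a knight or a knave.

Consider A. Suppose A is a knight.
Then no assignment of the remaining roles makes every statement match its speaker's type — contradiction.
So A is a knave.
Consider B. Suppose B is a knight.
Then no assignment of the remaining roles makes every statement match its speaker's type — contradiction.
So B is a knave.
With that fixed, D's statement is true, so D is a knight.
Consider C. Suppose C is a knight.
Then A's statement comes out true, contradicting A being a knave.
So C is a knave.
Consider E. Suppose E is a knight.
Then B's statement comes out true, contradicting B being a knave.
So E is a knave.

A: knave, B: knave, C: knave, D: knight, E: knave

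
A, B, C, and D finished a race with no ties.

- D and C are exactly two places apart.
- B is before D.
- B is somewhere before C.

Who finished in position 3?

With clues 1–2, C is ruled out for place 3.
With clues 1–3, B and D are ruled out for place 3.
So place 3 is A.

A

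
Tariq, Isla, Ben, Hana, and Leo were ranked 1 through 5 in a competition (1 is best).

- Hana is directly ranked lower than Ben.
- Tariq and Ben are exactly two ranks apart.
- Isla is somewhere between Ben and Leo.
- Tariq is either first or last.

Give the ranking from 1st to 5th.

Leo, Isla, Ben, Hana, Tariq

From clue 1: Ben is in {1,2,3,4}.
From clues 1–3: Leo is in {1,5}.
From clues 1–4: Leo → rank 1, Isla → rank 2, Ben → rank 3, Hana → rank 4, Tariq → rank 5.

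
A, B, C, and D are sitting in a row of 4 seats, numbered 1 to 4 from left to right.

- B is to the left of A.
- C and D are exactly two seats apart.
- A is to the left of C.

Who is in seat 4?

C

With clue 1, B is ruled out for seat 4.
With clues 1–3, A and D are ruled out for seat 4.
So seat 4 is C.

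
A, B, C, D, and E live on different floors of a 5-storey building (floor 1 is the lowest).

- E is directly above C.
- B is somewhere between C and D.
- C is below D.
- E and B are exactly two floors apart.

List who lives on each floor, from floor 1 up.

C, E, A, B, D

From clue 1: C is in {1,2,3,4}.
From clues 1–2: B is in {2,3,4}.
From clues 1–3: B is in {3,4}.
From clues 1–4: C → floor 1, E → floor 2, A → floor 3, B → floor 4, D → floor 5.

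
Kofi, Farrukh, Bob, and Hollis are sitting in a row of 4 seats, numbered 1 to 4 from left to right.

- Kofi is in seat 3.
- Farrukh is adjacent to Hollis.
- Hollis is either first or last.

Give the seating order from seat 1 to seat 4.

Hollis, Farrukh, Kofi, Bob

From clue 1: Kofi → seat 3.
From clues 1–2: Bob → seat 4.
From clues 1–3: Hollis → seat 1, Farrukh → seat 2.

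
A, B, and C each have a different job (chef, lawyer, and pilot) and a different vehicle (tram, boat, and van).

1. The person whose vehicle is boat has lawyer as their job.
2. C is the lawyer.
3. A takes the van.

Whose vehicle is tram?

With clues 1–2, C is impossible for the one with vehicle tram.
With clues 1–3, A is impossible for the one with vehicle tram.
That leaves B.

B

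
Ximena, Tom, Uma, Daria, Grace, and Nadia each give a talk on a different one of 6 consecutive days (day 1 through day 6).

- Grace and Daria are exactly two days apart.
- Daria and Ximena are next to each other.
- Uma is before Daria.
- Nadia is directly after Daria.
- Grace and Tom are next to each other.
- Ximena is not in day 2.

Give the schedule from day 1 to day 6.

Uma, Tom, Grace, Ximena, Daria, Nadia

From clues 1–3: Uma is in {1,2,3,4}.
From clues 1–4: Uma is in {1,2}.
From clues 1–5: Uma → day 1.
From clues 1–6: Tom → day 2, Grace → day 3, Ximena → day 4, Daria → day 5, Nadia → day 6.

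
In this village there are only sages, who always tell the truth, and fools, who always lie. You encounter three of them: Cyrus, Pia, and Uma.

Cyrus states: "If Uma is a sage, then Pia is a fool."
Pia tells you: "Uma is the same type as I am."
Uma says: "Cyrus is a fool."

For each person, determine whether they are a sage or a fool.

Consider Cyrus. Suppose Cyrus is a sage.
Then no assignment of the remaining roles makes every statement match its speaker's type — contradiction.
So Cyrus is a fool.
With that fixed, Uma's statement is true, so Uma is a sage.
Consider Pia. Suppose Pia is a fool.
Then Cyrus's statement comes out true, contradicting Cyrus being a fool.
So Pia is a sage.

Cyrus: fool, Pia: sage, Uma: sage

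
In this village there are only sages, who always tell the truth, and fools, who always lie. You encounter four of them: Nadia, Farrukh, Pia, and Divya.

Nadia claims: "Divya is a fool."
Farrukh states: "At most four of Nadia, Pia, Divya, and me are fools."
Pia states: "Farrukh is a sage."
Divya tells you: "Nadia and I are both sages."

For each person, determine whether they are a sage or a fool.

Nadia: sage, Farrukh: sage, Pia: sage, Divya: fool

Regardless of anyone's role, Farrukh's statement is true, so Farrukh is a sage.
With that fixed, Pia's statement is true, so Pia is a sage.
Consider Nadia. Suppose Nadia is a fool.
Then no assignment of the remaining roles makes every statement match its speaker's type — contradiction.
So Nadia is a sage.
Consider Divya. Suppose Divya is a sage.
Then Nadia's statement comes out false, contradicting Nadia being a sage.
So Divya is a fool.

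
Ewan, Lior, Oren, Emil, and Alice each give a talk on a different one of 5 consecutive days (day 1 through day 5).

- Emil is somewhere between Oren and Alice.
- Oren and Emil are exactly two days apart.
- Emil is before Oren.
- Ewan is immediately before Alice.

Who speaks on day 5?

Oren

With clue 1, Emil is ruled out for day 5.
With clues 1–3, Alice is ruled out for day 5.
With clues 1–4, Ewan and Lior are ruled out for day 5.
So day 5 is Oren.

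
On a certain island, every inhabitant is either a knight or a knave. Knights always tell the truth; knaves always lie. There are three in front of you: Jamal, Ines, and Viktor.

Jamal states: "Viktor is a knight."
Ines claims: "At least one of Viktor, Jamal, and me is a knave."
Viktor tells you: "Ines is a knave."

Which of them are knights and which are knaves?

Consider Jamal. Suppose Jamal is a knight.
Then no assignment of the remaining roles makes every statement match its speaker's type — contradiction.
So Jamal is a knave.
With that fixed, Ines's statement is true, so Ines is a knight.
With that fixed, Viktor's statement is false, so Viktor is a knave.

Jamal: knave, Ines: knight, Viktor: knave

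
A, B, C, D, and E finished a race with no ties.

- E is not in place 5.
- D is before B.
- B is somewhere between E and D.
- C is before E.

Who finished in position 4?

E

With clues 1–3, B and D are ruled out for place 4.
With clues 1–4, A and C are ruled out for place 4.
So place 4 is E.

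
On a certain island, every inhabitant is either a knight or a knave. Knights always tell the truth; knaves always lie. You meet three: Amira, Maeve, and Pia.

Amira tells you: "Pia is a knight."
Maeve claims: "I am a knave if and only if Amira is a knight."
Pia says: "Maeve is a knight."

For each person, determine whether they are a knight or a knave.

Amira: knave, Maeve: knave, Pia: knave

Consider Amira. Suppose Amira is a knight.
Then whichever role Maeve has, Maeve's statement has the wrong truth value — contradiction.
So Amira is a knave.
Consider Maeve. Suppose Maeve is a knight.
Then no assignment of the remaining roles makes every statement match its speaker's type — contradiction.
So Maeve is a knave.
With that fixed, Pia's statement is false, so Pia is a knave.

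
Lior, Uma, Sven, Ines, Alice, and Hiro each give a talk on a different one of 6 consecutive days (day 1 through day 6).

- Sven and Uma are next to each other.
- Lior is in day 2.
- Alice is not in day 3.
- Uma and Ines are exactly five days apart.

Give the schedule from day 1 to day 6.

Ines, Lior, Hiro, Alice, Sven, Uma

From clues 1–2: Lior → day 2.
From clues 1–3: Uma is in {3,4,5,6}.
From clues 1–4: Ines → day 1, Hiro → day 3, Alice → day 4, Sven → day 5, Uma → day 6.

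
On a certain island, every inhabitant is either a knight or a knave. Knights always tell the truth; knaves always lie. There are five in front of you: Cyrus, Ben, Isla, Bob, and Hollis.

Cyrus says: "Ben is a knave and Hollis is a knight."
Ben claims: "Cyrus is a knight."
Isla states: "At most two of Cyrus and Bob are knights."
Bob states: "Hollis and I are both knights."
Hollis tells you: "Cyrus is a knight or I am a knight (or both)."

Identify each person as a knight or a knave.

Regardless of anyone's role, Isla's statement is true, so Isla is a knight.
Consider Cyrus. Suppose Cyrus is a knight.
Then no assignment of the remaining roles makes every statement match its speaker's type — contradiction.
So Cyrus is a knave.
With that fixed, Ben's statement is false, so Ben is a knave.
Consider Bob. Suppose Bob is a knight.
Then no assignment of the remaining roles makes every statement match its speaker's type — contradiction.
So Bob is a knave.
Consider Hollis. Suppose Hollis is a knight.
Then Cyrus's statement comes out true, contradicting Cyrus being a knave.
So Hollis is a knave.

Cyrus: knave, Ben: knave, Isla: knight, Bob: knave, Hollis: knave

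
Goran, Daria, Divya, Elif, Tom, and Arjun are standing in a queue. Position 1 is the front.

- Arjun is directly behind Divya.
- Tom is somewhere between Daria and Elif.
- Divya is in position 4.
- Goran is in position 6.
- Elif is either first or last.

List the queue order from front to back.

Elif, Tom, Daria, Divya, Arjun, Goran

From clue 1: Divya is in {1,2,3,4,5}.
From clues 1–2: Tom is in {2,3,4,5}.
From clues 1–3: Divya → position 4, Arjun → position 5.
From clues 1–4: Tom → position 2, Goran → position 6.
From clues 1–5: Elif → position 1, Daria → position 3.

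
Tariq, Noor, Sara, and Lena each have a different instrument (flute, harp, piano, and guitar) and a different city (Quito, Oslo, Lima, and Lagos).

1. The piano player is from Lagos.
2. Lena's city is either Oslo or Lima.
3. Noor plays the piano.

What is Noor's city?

Lagos

With clues 1–3, Lima, Oslo, and Quito are impossible for Noor's city.
That leaves Lagos.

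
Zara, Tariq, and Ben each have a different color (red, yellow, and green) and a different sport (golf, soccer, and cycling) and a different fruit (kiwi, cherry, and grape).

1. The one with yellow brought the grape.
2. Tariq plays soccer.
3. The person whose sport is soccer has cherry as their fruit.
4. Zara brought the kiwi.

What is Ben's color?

yellow

With clues 1–4, green and red are impossible for Ben's color.
That leaves yellow.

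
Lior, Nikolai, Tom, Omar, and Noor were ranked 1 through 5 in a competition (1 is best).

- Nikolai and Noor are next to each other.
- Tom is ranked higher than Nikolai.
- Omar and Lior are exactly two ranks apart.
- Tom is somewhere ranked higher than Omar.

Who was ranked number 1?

Lior

With clues 1–2, Nikolai and Noor are ruled out for rank 1.
With clues 1–3, Tom is ruled out for rank 1.
With clues 1–4, Omar is ruled out for rank 1.
So rank 1 is Lior.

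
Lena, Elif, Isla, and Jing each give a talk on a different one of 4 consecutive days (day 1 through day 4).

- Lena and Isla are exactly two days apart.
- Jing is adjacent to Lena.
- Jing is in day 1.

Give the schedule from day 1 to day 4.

From clues 1–3: Jing → day 1, Lena → day 2, Elif → day 3, Isla → day 4.

Jing, Lena, Elif, Isla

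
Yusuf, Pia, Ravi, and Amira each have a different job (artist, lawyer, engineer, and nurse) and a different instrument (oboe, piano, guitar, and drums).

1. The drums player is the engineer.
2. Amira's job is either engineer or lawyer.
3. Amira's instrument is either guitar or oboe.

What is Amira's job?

With clues 1–2, artist and nurse are impossible for Amira's job.
With clues 1–3, engineer is impossible for Amira's job.
That leaves lawyer.

lawyer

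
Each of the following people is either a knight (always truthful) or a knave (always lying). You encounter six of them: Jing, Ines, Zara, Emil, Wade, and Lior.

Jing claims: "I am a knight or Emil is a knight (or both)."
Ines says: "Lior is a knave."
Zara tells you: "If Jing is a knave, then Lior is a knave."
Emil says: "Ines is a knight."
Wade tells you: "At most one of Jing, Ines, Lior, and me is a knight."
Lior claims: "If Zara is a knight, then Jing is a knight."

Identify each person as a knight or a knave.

Consider Jing. Suppose Jing is a knave.
Then no assignment of the remaining roles makes every statement match its speaker's type — contradiction.
So Jing is a knight.
With that fixed, Zara's statement is true, so Zara is a knight.
With that fixed, Lior's statement is true, so Lior is a knight.
With that fixed, Ines's statement is false, so Ines is a knave.
With that fixed, Emil's statement is false, so Emil is a knave.
With that fixed, Wade's statement is false, so Wade is a knave.

Jing: knight, Ines: knave, Zara: knight, Emil: knave, Wade: knave, Lior: knight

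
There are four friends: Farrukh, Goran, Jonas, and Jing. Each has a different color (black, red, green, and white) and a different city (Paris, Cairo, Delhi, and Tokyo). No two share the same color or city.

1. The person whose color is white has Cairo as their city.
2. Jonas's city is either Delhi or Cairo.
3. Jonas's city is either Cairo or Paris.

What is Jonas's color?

With clues 1–3, black, green, and red are impossible for Jonas's color.
That leaves white.

white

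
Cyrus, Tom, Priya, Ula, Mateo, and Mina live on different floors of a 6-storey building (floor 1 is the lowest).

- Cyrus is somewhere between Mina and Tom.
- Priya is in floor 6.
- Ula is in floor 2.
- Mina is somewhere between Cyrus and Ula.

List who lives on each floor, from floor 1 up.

Mateo, Ula, Mina, Cyrus, Tom, Priya

From clue 1: Cyrus is in {2,3,4,5}.
From clues 1–2: Priya → floor 6.
From clues 1–3: Ula → floor 2.
From clues 1–4: Mateo → floor 1, Mina → floor 3, Cyrus → floor 4, Tom → floor 5.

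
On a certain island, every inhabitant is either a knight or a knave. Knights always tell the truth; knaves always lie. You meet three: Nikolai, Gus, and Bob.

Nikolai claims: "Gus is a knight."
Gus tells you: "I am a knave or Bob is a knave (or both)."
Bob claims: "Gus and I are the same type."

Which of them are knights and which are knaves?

Nikolai: knight, Gus: knight, Bob: knave

Consider Nikolai. Suppose Nikolai is a knave.
Then no assignment of the remaining roles makes every statement match its speaker's type — contradiction.
So Nikolai is a knight.
Consider Gus. Suppose Gus is a knave.
Then Nikolai's statement comes out false, contradicting Nikolai being a knight.
So Gus is a knight.
Consider Bob. Suppose Bob is a knight.
Then Gus's statement comes out false, contradicting Gus being a knight.
So Bob is a knave.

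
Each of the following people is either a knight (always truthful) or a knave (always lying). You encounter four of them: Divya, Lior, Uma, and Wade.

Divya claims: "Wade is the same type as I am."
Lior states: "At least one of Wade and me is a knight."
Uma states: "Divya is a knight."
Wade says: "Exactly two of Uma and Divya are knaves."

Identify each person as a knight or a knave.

Consider Divya. Suppose Divya is a knight.
Then no assignment of the remaining roles makes every statement match its speaker's type — contradiction.
So Divya is a knave.
With that fixed, Uma's statement is false, so Uma is a knave.
With that fixed, Wade's statement is true, so Wade is a knight.
With that fixed, Lior's statement is true, so Lior is a knight.

Divya: knave, Lior: knight, Uma: knave, Wade: knight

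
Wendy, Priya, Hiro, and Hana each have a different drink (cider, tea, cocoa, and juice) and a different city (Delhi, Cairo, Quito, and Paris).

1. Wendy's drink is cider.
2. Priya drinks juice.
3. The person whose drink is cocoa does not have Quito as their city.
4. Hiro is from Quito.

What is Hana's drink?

Clue 1 rules out cider for Hana's drink.
With clues 1–2, juice is impossible for Hana's drink.
With clues 1–4, tea is impossible for Hana's drink.
That leaves cocoa.

cocoa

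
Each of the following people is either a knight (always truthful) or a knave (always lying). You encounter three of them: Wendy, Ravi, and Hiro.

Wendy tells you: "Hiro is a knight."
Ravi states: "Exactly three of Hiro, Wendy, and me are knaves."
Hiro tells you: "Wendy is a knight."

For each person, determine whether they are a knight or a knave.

Consider Wendy. Suppose Wendy is a knave.
Then no assignment of the remaining roles makes every statement match its speaker's type — contradiction.
So Wendy is a knight.
With that fixed, Ravi's statement is false, so Ravi is a knave.
With that fixed, Hiro's statement is true, so Hiro is a knight.

Wendy: knight, Ravi: knave, Hiro: knight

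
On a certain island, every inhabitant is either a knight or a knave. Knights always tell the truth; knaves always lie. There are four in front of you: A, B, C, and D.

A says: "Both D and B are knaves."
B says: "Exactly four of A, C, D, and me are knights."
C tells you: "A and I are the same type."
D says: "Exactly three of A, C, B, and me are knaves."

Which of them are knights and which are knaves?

Consider A. Suppose A is a knave.
Then whichever role C has, C's statement has the wrong truth value — contradiction.
So A is a knight.
Consider B. Suppose B is a knight.
Then A's statement comes out false, contradicting A being a knight.
So B is a knave.
Consider C. Suppose C is a knave.
Then whichever role D has, D's statement has the wrong truth value — contradiction.
So C is a knight.
With that fixed, D's statement is false, so D is a knave.

A: knight, B: knave, C: knight, D: knave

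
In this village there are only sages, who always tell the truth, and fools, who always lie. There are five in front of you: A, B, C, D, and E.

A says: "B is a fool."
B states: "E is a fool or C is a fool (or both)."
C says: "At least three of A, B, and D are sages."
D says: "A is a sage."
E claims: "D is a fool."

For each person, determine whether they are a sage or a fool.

Consider A. Suppose A is a sage.
Then no assignment of the remaining roles makes every statement match its speaker's type — contradiction.
So A is a fool.
With that fixed, C's statement is false, so C is a fool.
With that fixed, D's statement is false, so D is a fool.
With that fixed, E's statement is true, so E is a sage.
With that fixed, B's statement is true, so B is a sage.

A: fool, B: sage, C: fool, D: fool, E: sage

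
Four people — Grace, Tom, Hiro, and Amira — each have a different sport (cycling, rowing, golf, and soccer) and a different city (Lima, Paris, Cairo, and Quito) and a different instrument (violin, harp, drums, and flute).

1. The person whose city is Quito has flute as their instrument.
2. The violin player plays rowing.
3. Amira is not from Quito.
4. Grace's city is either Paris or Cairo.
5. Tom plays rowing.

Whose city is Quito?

Hiro

With clues 1–3, Amira is impossible for the one with city Quito.
With clues 1–4, Grace is impossible for the one with city Quito.
With clues 1–5, Tom is impossible for the one with city Quito.
That leaves Hiro.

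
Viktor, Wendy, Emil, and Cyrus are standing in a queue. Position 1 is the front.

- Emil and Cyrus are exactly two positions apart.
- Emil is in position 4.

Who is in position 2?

With clues 1–2, Emil, Viktor, and Wendy are ruled out for position 2.
So position 2 is Cyrus.

Cyrus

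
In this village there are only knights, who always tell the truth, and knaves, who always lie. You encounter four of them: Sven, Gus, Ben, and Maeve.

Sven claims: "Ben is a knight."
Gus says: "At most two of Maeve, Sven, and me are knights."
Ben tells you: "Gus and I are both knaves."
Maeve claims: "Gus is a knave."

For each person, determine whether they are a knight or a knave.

Sven: knave, Gus: knight, Ben: knave, Maeve: knave

Consider Sven. Suppose Sven is a knight.
Then no assignment of the remaining roles makes every statement match its speaker's type — contradiction.
So Sven is a knave.
With that fixed, Gus's statement is true, so Gus is a knight.
With that fixed, Ben's statement is false, so Ben is a knave.
With that fixed, Maeve's statement is false, so Maeve is a knave.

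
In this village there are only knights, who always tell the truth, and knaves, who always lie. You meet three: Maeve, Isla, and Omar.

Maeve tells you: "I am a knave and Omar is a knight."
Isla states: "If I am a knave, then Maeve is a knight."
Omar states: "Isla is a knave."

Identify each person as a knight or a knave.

Consider Maeve. Suppose Maeve is a knight.
Then Maeve's own statement would have to be true, but it can't be — contradiction.
So Maeve is a knave.
Consider Isla. Suppose Isla is a knave.
Then no assignment of the remaining roles makes every statement match its speaker's type — contradiction.
So Isla is a knight.
With that fixed, Omar's statement is false, so Omar is a knave.

Maeve: knave, Isla: knight, Omar: knave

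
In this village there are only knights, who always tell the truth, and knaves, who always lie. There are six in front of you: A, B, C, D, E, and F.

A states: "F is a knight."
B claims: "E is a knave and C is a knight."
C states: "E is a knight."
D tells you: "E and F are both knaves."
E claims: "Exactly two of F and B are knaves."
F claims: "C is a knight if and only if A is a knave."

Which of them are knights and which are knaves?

Consider A. Suppose A is a knave.
Then no assignment of the remaining roles makes every statement match its speaker's type — contradiction.
So A is a knight.
Consider B. Suppose B is a knight.
Then no assignment of the remaining roles makes every statement match its speaker's type — contradiction.
So B is a knave.
Consider C. Suppose C is a knight.
Then no assignment of the remaining roles makes every statement match its speaker's type — contradiction.
So C is a knave.
With that fixed, F's statement is true, so F is a knight.
With that fixed, D's statement is false, so D is a knave.
With that fixed, E's statement is false, so E is a knave.

A: knight, B: knave, C: knave, D: knave, E: knave, F: knight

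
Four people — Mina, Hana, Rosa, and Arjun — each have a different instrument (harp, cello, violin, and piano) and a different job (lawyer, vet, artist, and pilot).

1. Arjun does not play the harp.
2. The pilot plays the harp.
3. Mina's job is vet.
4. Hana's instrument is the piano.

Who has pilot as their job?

Rosa

With clues 1–2, Arjun is impossible for the one with job pilot.
With clues 1–3, Mina is impossible for the one with job pilot.
With clues 1–4, Hana is impossible for the one with job pilot.
That leaves Rosa.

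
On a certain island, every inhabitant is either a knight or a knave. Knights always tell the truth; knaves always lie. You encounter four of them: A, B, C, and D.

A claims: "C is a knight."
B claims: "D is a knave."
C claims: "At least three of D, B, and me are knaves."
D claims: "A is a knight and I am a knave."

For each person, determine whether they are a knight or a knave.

A: knave, B: knight, C: knave, D: knave

Consider A. Suppose A is a knight.
Then whichever role D has, D's statement has the wrong truth value — contradiction.
So A is a knave.
With that fixed, D's statement is false, so D is a knave.
With that fixed, B's statement is true, so B is a knight.
With that fixed, C's statement is false, so C is a knave.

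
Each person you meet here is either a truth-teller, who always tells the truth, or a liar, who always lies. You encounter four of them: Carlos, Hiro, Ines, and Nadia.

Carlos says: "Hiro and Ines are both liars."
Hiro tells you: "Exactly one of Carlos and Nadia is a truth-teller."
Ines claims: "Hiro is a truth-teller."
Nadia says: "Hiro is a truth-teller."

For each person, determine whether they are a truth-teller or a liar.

Consider Carlos. Suppose Carlos is a truth-teller.
Then no assignment of the remaining roles makes every statement match its speaker's type — contradiction.
So Carlos is a liar.
Consider Hiro. Suppose Hiro is a liar.
Then no assignment of the remaining roles makes every statement match its speaker's type — contradiction.
So Hiro is a truth-teller.
With that fixed, Ines's statement is true, so Ines is a truth-teller.
With that fixed, Nadia's statement is true, so Nadia is a truth-teller.

Carlos: liar, Hiro: truth-teller, Ines: truth-teller, Nadia: truth-teller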